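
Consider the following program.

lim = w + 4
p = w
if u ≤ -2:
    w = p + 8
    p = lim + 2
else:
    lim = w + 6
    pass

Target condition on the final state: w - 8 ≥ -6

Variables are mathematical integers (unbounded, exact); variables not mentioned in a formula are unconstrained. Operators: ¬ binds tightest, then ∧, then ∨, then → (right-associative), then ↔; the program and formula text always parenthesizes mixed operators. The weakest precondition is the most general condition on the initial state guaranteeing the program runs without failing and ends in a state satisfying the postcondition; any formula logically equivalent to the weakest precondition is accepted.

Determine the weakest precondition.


Working backward. After the program, the postcondition w - 8 ≥ -6 must hold; in canonical form it is w ≥ 2.
Then branch requires p ≥ -6; else branch requires w ≥ 2.
Before the if: (u ≤ -2 → p ≥ -6) ∧ ((¬(u ≤ -2)) → w ≥ 2)
Before p := w: (u ≤ -2 → w ≥ -6) ∧ ((¬(u ≤ -2)) → w ≥ 2)
Before lim := w + 4: (u ≤ -2 → w ≥ -6) ∧ ((¬(u ≤ -2)) → w ≥ 2)
Answer: WP = (u ≤ -2 → w ≥ -6) ∧ ((¬(u ≤ -2)) → w ≥ 2)


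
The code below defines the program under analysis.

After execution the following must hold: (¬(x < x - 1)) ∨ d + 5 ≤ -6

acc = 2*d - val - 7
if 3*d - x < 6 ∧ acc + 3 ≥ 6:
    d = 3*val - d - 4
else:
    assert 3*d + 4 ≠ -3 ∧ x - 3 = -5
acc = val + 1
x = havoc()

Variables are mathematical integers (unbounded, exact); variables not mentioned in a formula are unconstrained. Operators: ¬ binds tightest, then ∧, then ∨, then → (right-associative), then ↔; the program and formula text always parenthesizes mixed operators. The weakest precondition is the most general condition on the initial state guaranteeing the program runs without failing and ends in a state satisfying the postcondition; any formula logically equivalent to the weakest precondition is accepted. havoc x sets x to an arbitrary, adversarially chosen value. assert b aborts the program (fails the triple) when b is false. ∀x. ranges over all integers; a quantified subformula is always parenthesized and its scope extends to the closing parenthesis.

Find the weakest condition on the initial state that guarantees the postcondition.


Working backward. After the program, the postcondition (¬(x < x - 1)) ∨ d + 5 ≤ -6 must hold; in canonical form it is true.
Before havoc x: true
Before acc := val + 1: true
Then branch requires true; else branch requires 3*d ≠ -7 ∧ x = -2.
Before the if: (¬(3*d < x + 6 ∧ acc ≥ 3)) → (3*d ≠ -7 ∧ x = -2)
Before acc := 2*d - val - 7: (¬(3*d < x + 6 ∧ 2*d ≥ val + 10)) → (3*d ≠ -7 ∧ x = -2)
Answer: WP = (¬(3*d < x + 6 ∧ 2*d ≥ val + 10)) → (3*d ≠ -7 ∧ x = -2)


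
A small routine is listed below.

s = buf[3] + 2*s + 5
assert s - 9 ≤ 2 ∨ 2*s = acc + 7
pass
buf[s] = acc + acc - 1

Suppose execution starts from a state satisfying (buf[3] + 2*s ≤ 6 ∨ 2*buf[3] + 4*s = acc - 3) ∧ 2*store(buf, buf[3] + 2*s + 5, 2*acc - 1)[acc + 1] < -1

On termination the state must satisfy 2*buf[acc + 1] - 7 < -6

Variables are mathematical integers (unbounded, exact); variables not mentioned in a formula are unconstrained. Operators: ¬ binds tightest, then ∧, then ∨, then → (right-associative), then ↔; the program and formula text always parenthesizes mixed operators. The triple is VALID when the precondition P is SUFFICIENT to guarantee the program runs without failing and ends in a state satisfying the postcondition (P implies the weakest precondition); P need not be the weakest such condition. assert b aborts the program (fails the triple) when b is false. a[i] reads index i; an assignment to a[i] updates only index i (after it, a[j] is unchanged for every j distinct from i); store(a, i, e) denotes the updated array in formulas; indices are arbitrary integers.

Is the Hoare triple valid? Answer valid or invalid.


Working backward. After the program, the postcondition 2*buf[acc + 1] - 7 < -6 must hold; in canonical form it is 2*buf[acc + 1] < 1.
Before buf[s] := acc + acc - 1: 2*store(buf, s, 2*acc - 1)[acc + 1] < 1
Before skip: 2*store(buf, s, 2*acc - 1)[acc + 1] < 1
Before assert s - 9 ≤ 2 ∨ 2*s = acc + 7: (s ≤ 11 ∨ 2*s = acc + 7) ∧ 2*store(buf, s, 2*acc - 1)[acc + 1] < 1
Before s := buf[3] + 2*s + 5: (buf[3] + 2*s ≤ 6 ∨ 2*buf[3] + 4*s = acc - 3) ∧ 2*store(buf, buf[3] + 2*s + 5, 2*acc - 1)[acc + 1] < 1
The weakest precondition is (buf[3] + 2*s ≤ 6 ∨ 2*buf[3] + 4*s = acc - 3) ∧ 2*store(buf, buf[3] + 2*s + 5, 2*acc - 1)[acc + 1] < 1.
Check whether (buf[3] + 2*s ≤ 6 ∨ 2*buf[3] + 4*s = acc - 3) ∧ 2*store(buf, buf[3] + 2*s + 5, 2*acc - 1)[acc + 1] < -1 implies it.
Every state satisfying the precondition satisfies the weakest precondition: the implication holds.
Answer: valid


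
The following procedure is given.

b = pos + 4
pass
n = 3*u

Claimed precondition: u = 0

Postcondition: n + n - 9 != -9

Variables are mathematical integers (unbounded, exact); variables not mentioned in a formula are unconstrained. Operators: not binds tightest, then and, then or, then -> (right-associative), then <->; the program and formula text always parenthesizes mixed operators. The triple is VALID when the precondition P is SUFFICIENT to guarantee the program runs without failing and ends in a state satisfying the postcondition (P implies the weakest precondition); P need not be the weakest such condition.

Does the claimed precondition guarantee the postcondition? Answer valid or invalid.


Working backward. After the program, the postcondition n + n - 9 != -9 must hold; in canonical form it is 2*n != 0.
Before n := 3*u: 6*u != 0
Before skip: 6*u != 0
Before b := pos + 4: 6*u != 0
The weakest precondition is 6*u != 0.
Check whether u = 0 implies it.
Countermodel: at the initial state u = 0, the precondition holds but the weakest precondition fails.
Answer: invalid


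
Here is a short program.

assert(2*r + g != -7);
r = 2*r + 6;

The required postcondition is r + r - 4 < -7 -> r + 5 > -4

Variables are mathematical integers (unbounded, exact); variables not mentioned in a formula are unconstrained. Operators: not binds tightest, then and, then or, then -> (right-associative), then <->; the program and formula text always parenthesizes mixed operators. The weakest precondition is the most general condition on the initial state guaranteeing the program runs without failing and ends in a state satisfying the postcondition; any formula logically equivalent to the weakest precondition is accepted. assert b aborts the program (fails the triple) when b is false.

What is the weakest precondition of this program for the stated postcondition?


Working backward. After the program, the postcondition r + r - 4 < -7 -> r + 5 > -4 must hold; in canonical form it is 2*r < -3 -> r > -9.
Before r := 2*r + 6: 4*r < -15 -> 2*r > -15
Before assert 2*r + g != -7: g + 2*r != -7 and (4*r < -15 -> 2*r > -15)
Answer: WP = g + 2*r != -7 and (4*r < -15 -> 2*r > -15)


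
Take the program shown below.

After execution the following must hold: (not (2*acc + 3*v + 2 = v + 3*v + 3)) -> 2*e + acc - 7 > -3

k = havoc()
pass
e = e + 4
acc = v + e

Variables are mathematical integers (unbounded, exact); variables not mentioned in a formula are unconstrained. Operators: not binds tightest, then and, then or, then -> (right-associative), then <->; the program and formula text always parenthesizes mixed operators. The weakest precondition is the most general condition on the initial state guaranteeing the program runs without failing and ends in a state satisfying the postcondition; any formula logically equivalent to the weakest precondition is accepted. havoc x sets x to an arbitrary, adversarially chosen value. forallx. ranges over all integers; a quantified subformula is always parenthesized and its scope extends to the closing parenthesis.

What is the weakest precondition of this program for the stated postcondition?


Working backward. After the program, the postcondition (not (2*acc + 3*v + 2 = v + 3*v + 3)) -> 2*e + acc - 7 > -3 must hold; in canonical form it is (not (2*acc = v + 1)) -> acc + 2*e > 4.
Before acc := v + e: (not (2*e + v = 1)) -> 3*e + v > 4
Before e := e + 4: (not (2*e + v = -7)) -> 3*e + v > -8
Before skip: (not (2*e + v = -7)) -> 3*e + v > -8
Before havoc k: (not (2*e + v = -7)) -> 3*e + v > -8
Answer: WP = (not (2*e + v = -7)) -> 3*e + v > -8


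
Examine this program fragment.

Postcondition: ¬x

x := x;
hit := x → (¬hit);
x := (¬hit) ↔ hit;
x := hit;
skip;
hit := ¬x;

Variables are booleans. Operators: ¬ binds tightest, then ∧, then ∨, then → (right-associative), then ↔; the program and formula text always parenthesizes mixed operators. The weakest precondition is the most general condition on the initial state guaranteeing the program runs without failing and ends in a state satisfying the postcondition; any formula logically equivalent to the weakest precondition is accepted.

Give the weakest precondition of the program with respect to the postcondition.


Working backward. After the program, ¬x must hold.
Before hit := ¬x: ¬x
Before skip: ¬x
Before x := hit: ¬hit
Before x := (¬hit) ↔ hit: ¬hit
Before hit := x → (¬hit): ¬(x → (¬hit))
Before x := x: ¬(x → (¬hit))
Answer: WP = ¬(x → (¬hit))


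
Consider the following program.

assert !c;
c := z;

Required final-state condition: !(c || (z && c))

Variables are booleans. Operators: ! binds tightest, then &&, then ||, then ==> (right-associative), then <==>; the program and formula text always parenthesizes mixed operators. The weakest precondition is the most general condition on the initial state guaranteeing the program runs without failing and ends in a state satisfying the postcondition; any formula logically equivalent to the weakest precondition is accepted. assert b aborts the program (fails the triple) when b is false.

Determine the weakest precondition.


Working backward. After the program, !(c || (z && c)) must hold.
Before c := z: !z
Before assert !c: (!c) && (!z)
Answer: WP = (!c) && (!z)


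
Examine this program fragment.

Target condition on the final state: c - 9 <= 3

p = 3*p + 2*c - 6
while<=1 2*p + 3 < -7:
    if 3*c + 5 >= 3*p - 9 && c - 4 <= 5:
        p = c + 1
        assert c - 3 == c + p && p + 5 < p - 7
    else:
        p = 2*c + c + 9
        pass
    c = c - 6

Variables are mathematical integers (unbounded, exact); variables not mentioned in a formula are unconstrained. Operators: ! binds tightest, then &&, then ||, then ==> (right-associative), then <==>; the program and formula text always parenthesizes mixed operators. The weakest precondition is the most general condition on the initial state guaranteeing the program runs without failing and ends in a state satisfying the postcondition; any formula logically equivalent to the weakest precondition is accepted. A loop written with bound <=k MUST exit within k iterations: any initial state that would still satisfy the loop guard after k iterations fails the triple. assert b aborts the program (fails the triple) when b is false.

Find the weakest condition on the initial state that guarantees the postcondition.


Working backward. After the program, the postcondition c - 9 <= 3 must hold; in canonical form it is c <= 12.
Before the loop (bound <=1), unroll the exhaustion recursion (WP_0 = exit-now case; WP_j = one more guarded iteration, up to j = 1):
  WP_0: (!(2*p < -10)) && c <= 12
  WP_1: (2*p < -10 ==> ((!(3*c >= 3*p - 14 && c <= 9)) && ((!(3*c >= 3*p - 14 && c <= 9)) ==> ((!(6*c < -28)) && c <= 18)))) && ((!(2*p < -10)) ==> c <= 12)
So before the loop: (2*p < -10 ==> ((!(3*c >= 3*p - 14 && c <= 9)) && ((!(3*c >= 3*p - 14 && c <= 9)) ==> ((!(6*c < -28)) && c <= 18)))) && ((!(2*p < -10)) ==> c <= 12)
Before p := 3*p + 2*c - 6: (4*c + 6*p < 2 ==> ((!(3*c + 9*p <= 32 && c <= 9)) && ((!(3*c + 9*p <= 32 && c <= 9)) ==> ((!(6*c < -28)) && c <= 18)))) && ((!(4*c + 6*p < 2)) ==> c <= 12)
Answer: WP = (4*c + 6*p < 2 ==> ((!(3*c + 9*p <= 32 && c <= 9)) && ((!(3*c + 9*p <= 32 && c <= 9)) ==> ((!(6*c < -28)) && c <= 18)))) && ((!(4*c + 6*p < 2)) ==> c <= 12)


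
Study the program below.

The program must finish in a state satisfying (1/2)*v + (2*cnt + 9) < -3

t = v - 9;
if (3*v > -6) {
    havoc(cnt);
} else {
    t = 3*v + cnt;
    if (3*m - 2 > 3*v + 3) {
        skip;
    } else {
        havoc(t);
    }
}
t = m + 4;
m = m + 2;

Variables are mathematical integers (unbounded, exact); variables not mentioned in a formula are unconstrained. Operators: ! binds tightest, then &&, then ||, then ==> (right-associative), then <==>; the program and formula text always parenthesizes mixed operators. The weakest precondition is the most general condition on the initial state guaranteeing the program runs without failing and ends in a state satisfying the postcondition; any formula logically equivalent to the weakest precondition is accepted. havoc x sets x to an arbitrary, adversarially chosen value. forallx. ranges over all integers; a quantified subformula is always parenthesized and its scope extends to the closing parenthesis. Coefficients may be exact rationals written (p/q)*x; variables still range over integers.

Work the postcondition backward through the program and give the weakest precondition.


Working backward. After the program, the postcondition (1/2)*v + (2*cnt + 9) < -3 must hold; in canonical form it is 2*cnt + (1/2)*v < -12.
Before m := m + 2: 2*cnt + (1/2)*v < -12
Before t := m + 4: 2*cnt + (1/2)*v < -12
Then branch requires forall cnt_1. 2*cnt_1 + (1/2)*v < -12; else branch requires (3*m > 3*v + 5 ==> 2*cnt + (1/2)*v < -12) && ((!(3*m > 3*v + 5)) ==> 2*cnt + (1/2)*v < -12).
Before the if: (3*v > -6 ==> (forall cnt_1. 2*cnt_1 + (1/2)*v < -12)) && ((!(3*v > -6)) ==> ((3*m > 3*v + 5 ==> 2*cnt + (1/2)*v < -12) && ((!(3*m > 3*v + 5)) ==> 2*cnt + (1/2)*v < -12)))
Before t := v - 9: (3*v > -6 ==> (forall cnt_1. 2*cnt_1 + (1/2)*v < -12)) && ((!(3*v > -6)) ==> ((3*m > 3*v + 5 ==> 2*cnt + (1/2)*v < -12) && ((!(3*m > 3*v + 5)) ==> 2*cnt + (1/2)*v < -12)))
Answer: WP = (3*v > -6 ==> (forall cnt_1. 2*cnt_1 + (1/2)*v < -12)) && ((!(3*v > -6)) ==> ((3*m > 3*v + 5 ==> 2*cnt + (1/2)*v < -12) && ((!(3*m > 3*v + 5)) ==> 2*cnt + (1/2)*v < -12)))


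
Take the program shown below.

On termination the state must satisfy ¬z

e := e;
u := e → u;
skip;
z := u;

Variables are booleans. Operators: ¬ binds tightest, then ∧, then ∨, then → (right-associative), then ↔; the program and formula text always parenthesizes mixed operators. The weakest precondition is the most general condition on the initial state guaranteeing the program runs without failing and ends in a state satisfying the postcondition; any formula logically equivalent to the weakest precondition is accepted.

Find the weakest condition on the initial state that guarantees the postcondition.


Working backward. After the program, ¬z must hold.
Before z := u: ¬u
Before skip: ¬u
Before u := e → u: ¬(e → u)
Before e := e: ¬(e → u)
Answer: WP = ¬(e → u)


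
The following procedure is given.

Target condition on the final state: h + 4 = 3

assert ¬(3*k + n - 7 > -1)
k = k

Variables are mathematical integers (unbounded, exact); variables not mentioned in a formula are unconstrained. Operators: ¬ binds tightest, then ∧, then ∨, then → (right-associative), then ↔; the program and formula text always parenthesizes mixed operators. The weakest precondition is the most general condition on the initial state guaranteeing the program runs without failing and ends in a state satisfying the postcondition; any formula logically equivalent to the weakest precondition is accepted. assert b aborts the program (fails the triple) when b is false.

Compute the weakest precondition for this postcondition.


Working backward. After the program, the postcondition h + 4 = 3 must hold; in canonical form it is h = -1.
Before k := k: h = -1
Before assert ¬(3*k + n - 7 > -1): (¬(3*k + n > 6)) ∧ h = -1
Answer: WP = (¬(3*k + n > 6)) ∧ h = -1


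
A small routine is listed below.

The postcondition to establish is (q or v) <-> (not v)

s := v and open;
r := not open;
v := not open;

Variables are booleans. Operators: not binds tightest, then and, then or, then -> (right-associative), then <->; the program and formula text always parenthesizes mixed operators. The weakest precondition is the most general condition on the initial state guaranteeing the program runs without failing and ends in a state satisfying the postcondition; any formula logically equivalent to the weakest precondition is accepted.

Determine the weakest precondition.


Working backward. After the program, (q or v) <-> (not v) must hold.
Before v := not open: (q or (not open)) <-> open
Before r := not open: (q or (not open)) <-> open
Before s := v and open: (q or (not open)) <-> open
Answer: WP = (q or (not open)) <-> open


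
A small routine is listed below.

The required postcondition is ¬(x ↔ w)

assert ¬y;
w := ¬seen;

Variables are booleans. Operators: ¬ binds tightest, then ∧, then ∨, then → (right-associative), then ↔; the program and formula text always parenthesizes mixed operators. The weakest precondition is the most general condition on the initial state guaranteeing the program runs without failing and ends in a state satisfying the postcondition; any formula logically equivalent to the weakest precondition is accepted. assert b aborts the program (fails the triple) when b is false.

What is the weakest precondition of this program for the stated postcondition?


Working backward. After the program, ¬(x ↔ w) must hold.
Before w := ¬seen: ¬(x ↔ (¬seen))
Before assert ¬y: (¬y) ∧ (¬(x ↔ (¬seen)))
Answer: WP = (¬y) ∧ (¬(x ↔ (¬seen)))


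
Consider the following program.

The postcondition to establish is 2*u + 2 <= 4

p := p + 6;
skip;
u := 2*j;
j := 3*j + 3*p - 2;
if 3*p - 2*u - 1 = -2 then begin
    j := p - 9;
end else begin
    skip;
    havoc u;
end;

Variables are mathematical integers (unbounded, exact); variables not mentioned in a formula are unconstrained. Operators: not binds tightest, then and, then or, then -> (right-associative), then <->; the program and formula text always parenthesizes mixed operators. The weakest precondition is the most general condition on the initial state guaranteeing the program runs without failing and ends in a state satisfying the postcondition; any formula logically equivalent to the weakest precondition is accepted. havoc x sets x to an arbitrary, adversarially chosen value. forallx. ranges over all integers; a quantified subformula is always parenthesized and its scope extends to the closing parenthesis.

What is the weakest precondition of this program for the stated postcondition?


Working backward. After the program, the postcondition 2*u + 2 <= 4 must hold; in canonical form it is 2*u <= 2.
Then branch requires 2*u <= 2; else branch requires forall u_1. 2*u_1 <= 2.
Before the if: (3*p = 2*u - 1 -> 2*u <= 2) and ((not (3*p = 2*u - 1)) -> (forall u_1. 2*u_1 <= 2))
Before j := 3*j + 3*p - 2: (3*p = 2*u - 1 -> 2*u <= 2) and ((not (3*p = 2*u - 1)) -> (forall u_1. 2*u_1 <= 2))
Before u := 2*j: (3*p = 4*j - 1 -> 4*j <= 2) and ((not (3*p = 4*j - 1)) -> (forall u_1. 2*u_1 <= 2))
Before skip: (3*p = 4*j - 1 -> 4*j <= 2) and ((not (3*p = 4*j - 1)) -> (forall u_1. 2*u_1 <= 2))
Before p := p + 6: (3*p = 4*j - 19 -> 4*j <= 2) and ((not (3*p = 4*j - 19)) -> (forall u_1. 2*u_1 <= 2))
Answer: WP = (3*p = 4*j - 19 -> 4*j <= 2) and ((not (3*p = 4*j - 19)) -> (forall u_1. 2*u_1 <= 2))


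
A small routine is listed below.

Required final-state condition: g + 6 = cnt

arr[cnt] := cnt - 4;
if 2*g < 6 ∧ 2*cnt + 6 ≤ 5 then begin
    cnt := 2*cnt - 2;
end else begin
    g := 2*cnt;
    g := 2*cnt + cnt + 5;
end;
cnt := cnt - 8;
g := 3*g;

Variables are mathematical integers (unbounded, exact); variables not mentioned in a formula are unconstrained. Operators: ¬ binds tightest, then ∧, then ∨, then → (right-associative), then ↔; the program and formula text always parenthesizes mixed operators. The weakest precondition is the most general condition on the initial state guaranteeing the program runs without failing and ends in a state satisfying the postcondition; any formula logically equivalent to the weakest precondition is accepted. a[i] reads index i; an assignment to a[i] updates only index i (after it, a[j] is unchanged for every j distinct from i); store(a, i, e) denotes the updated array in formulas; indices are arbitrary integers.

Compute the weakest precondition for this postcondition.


Working backward. After the program, the postcondition g + 6 = cnt must hold; in canonical form it is g = cnt - 6.
Before g := 3*g: 3*g = cnt - 6
Before cnt := cnt - 8: 3*g = cnt - 14
Then branch requires 3*g = 2*cnt - 16; else branch requires 8*cnt = -29.
Before the if: ((2*g < 6 ∧ 2*cnt ≤ -1) → 3*g = 2*cnt - 16) ∧ ((¬(2*g < 6 ∧ 2*cnt ≤ -1)) → 8*cnt = -29)
Before arr[cnt] := cnt - 4: ((2*g < 6 ∧ 2*cnt ≤ -1) → 3*g = 2*cnt - 16) ∧ ((¬(2*g < 6 ∧ 2*cnt ≤ -1)) → 8*cnt = -29)
Answer: WP = ((2*g < 6 ∧ 2*cnt ≤ -1) → 3*g = 2*cnt - 16) ∧ ((¬(2*g < 6 ∧ 2*cnt ≤ -1)) → 8*cnt = -29)


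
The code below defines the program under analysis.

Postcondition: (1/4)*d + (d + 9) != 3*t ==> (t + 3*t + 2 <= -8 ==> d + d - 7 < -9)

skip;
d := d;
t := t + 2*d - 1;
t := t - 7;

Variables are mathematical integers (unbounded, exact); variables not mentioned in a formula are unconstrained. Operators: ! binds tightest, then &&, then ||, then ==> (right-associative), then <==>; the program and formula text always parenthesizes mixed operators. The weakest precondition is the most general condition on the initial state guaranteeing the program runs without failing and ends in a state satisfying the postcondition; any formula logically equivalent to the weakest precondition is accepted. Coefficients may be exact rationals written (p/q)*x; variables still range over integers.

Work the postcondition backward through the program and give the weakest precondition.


Working backward. After the program, the postcondition (1/4)*d + (d + 9) != 3*t ==> (t + 3*t + 2 <= -8 ==> d + d - 7 < -9) must hold; in canonical form it is (5/4)*d != 3*t - 9 ==> (4*t <= -10 ==> 2*d < -2).
Before t := t - 7: (5/4)*d != 3*t - 30 ==> (4*t <= 18 ==> 2*d < -2)
Before t := t + 2*d - 1: (19/4)*d + 3*t != 33 ==> (8*d + 4*t <= 22 ==> 2*d < -2)
Before d := d: (19/4)*d + 3*t != 33 ==> (8*d + 4*t <= 22 ==> 2*d < -2)
Before skip: (19/4)*d + 3*t != 33 ==> (8*d + 4*t <= 22 ==> 2*d < -2)
Answer: WP = (19/4)*d + 3*t != 33 ==> (8*d + 4*t <= 22 ==> 2*d < -2)


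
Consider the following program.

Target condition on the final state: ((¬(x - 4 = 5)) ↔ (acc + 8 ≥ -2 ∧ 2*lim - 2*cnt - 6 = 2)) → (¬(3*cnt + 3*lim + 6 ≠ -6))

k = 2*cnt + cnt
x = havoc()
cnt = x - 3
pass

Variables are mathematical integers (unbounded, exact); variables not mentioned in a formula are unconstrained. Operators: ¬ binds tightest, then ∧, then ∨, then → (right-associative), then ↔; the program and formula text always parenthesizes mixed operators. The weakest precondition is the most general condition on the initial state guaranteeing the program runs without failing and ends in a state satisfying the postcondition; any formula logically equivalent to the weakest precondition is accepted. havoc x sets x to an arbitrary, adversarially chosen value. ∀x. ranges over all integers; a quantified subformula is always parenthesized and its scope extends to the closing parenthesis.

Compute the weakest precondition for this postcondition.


Working backward. After the program, the postcondition ((¬(x - 4 = 5)) ↔ (acc + 8 ≥ -2 ∧ 2*lim - 2*cnt - 6 = 2)) → (¬(3*cnt + 3*lim + 6 ≠ -6)) must hold; in canonical form it is ((¬(x = 9)) ↔ (acc ≥ -10 ∧ 2*lim = 2*cnt + 8)) → (¬(3*cnt + 3*lim ≠ -12)).
Before skip: ((¬(x = 9)) ↔ (acc ≥ -10 ∧ 2*lim = 2*cnt + 8)) → (¬(3*cnt + 3*lim ≠ -12))
Before cnt := x - 3: ((¬(x = 9)) ↔ (acc ≥ -10 ∧ 2*lim = 2*x + 2)) → (¬(3*lim + 3*x ≠ -3))
Before havoc x: ∀x_1. (((¬(x_1 = 9)) ↔ (acc ≥ -10 ∧ 2*lim = 2*x_1 + 2)) → (¬(3*lim + 3*x_1 ≠ -3)))
Before k := 2*cnt + cnt: ∀x_1. (((¬(x_1 = 9)) ↔ (acc ≥ -10 ∧ 2*lim = 2*x_1 + 2)) → (¬(3*lim + 3*x_1 ≠ -3)))
Answer: WP = ∀x_1. (((¬(x_1 = 9)) ↔ (acc ≥ -10 ∧ 2*lim = 2*x_1 + 2)) → (¬(3*lim + 3*x_1 ≠ -3)))


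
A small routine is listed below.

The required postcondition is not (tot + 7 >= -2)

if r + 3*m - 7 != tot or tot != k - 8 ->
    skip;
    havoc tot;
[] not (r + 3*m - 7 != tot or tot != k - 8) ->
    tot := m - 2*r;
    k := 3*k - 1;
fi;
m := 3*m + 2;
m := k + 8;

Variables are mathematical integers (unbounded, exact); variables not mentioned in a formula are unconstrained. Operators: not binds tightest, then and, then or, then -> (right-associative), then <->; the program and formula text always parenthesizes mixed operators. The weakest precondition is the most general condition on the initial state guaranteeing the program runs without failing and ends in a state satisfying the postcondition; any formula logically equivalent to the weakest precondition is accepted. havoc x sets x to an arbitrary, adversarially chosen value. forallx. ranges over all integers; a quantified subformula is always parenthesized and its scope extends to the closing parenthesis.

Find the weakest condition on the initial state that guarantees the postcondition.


Working backward. After the program, the postcondition not (tot + 7 >= -2) must hold; in canonical form it is not (tot >= -9).
Before m := k + 8: not (tot >= -9)
Before m := 3*m + 2: not (tot >= -9)
Then branch requires forall tot_1. (not (tot_1 >= -9)); else branch requires not (m >= 2*r - 9).
Before the if: ((3*m + r != tot + 7 or tot != k - 8) -> (forall tot_1. (not (tot_1 >= -9)))) and ((not (3*m + r != tot + 7 or tot != k - 8)) -> (not (m >= 2*r - 9)))
Answer: WP = ((3*m + r != tot + 7 or tot != k - 8) -> (forall tot_1. (not (tot_1 >= -9)))) and ((not (3*m + r != tot + 7 or tot != k - 8)) -> (not (m >= 2*r - 9)))


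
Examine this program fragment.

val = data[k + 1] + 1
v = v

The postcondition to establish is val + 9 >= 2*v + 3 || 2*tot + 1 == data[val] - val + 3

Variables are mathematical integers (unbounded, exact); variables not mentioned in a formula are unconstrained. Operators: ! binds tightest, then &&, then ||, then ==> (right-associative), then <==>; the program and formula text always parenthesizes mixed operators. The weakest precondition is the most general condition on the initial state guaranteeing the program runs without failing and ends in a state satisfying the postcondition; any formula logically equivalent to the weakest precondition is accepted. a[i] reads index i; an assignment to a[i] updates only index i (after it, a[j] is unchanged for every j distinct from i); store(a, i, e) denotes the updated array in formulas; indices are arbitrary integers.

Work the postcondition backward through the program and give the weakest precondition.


Working backward. After the program, the postcondition val + 9 >= 2*v + 3 || 2*tot + 1 == data[val] - val + 3 must hold; in canonical form it is val >= 2*v - 6 || 2*tot + val == data[val] + 2.
Before v := v: val >= 2*v - 6 || 2*tot + val == data[val] + 2
Before val := data[k + 1] + 1: data[k + 1] >= 2*v - 7 || data[k + 1] + 2*tot == data[data[k + 1] + 1] + 1
Answer: WP = data[k + 1] >= 2*v - 7 || data[k + 1] + 2*tot == data[data[k + 1] + 1] + 1


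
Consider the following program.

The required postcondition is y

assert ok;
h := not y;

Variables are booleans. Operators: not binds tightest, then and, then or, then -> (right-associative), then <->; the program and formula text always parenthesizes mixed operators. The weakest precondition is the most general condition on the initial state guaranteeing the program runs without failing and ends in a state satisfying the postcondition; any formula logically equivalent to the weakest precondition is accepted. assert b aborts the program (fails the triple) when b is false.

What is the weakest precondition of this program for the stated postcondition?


Working backward. After the program, y must hold.
Before h := not y: y
Before assert ok: ok and y
Answer: WP = ok and y


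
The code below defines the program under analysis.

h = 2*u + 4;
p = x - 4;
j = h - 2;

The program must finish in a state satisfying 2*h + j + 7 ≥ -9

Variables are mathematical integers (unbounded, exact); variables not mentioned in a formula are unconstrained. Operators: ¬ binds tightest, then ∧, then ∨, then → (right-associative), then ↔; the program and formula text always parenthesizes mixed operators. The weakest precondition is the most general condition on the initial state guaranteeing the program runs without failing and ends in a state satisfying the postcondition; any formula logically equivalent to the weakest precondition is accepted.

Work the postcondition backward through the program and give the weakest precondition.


Working backward. After the program, the postcondition 2*h + j + 7 ≥ -9 must hold; in canonical form it is 2*h + j ≥ -16.
Before j := h - 2: 3*h ≥ -14
Before p := x - 4: 3*h ≥ -14
Before h := 2*u + 4: 6*u ≥ -26
Answer: WP = 6*u ≥ -26


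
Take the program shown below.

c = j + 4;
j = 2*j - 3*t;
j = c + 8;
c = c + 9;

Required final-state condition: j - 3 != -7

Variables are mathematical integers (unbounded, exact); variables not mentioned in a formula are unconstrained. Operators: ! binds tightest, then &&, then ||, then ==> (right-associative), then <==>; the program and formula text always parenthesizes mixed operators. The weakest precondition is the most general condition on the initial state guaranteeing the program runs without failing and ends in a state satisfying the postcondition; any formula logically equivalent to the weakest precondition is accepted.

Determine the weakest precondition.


Working backward. After the program, the postcondition j - 3 != -7 must hold; in canonical form it is j != -4.
Before c := c + 9: j != -4
Before j := c + 8: c != -12
Before j := 2*j - 3*t: c != -12
Before c := j + 4: j != -16
Answer: WP = j != -16


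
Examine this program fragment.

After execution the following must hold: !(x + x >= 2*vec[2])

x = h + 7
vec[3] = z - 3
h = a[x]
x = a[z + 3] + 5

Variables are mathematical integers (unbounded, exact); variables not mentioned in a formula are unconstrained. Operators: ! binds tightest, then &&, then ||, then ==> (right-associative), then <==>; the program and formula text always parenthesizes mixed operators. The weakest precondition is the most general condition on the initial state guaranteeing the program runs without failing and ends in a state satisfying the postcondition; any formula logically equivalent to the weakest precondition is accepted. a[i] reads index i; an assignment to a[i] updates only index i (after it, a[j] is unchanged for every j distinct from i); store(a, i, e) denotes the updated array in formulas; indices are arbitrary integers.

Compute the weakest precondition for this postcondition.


Working backward. After the program, the postcondition !(x + x >= 2*vec[2]) must hold; in canonical form it is !(2*x >= 2*vec[2]).
Before x := a[z + 3] + 5: !(2*a[z + 3] >= 2*vec[2] - 10)
Before h := a[x]: !(2*a[z + 3] >= 2*vec[2] - 10)
Before vec[3] := z - 3: !(2*a[z + 3] >= 2*vec[2] - 10)
Before x := h + 7: !(2*a[z + 3] >= 2*vec[2] - 10)
Answer: WP = !(2*a[z + 3] >= 2*vec[2] - 10)


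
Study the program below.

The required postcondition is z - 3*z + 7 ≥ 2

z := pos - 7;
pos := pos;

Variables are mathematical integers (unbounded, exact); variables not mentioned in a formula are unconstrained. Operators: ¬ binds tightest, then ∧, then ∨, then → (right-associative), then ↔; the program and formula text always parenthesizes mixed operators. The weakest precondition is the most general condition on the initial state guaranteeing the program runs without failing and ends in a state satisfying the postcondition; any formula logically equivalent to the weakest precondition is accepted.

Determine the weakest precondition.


Working backward. After the program, the postcondition z - 3*z + 7 ≥ 2 must hold; in canonical form it is 2*z ≤ 5.
Before pos := pos: 2*z ≤ 5
Before z := pos - 7: 2*pos ≤ 19
Answer: WP = 2*pos ≤ 19


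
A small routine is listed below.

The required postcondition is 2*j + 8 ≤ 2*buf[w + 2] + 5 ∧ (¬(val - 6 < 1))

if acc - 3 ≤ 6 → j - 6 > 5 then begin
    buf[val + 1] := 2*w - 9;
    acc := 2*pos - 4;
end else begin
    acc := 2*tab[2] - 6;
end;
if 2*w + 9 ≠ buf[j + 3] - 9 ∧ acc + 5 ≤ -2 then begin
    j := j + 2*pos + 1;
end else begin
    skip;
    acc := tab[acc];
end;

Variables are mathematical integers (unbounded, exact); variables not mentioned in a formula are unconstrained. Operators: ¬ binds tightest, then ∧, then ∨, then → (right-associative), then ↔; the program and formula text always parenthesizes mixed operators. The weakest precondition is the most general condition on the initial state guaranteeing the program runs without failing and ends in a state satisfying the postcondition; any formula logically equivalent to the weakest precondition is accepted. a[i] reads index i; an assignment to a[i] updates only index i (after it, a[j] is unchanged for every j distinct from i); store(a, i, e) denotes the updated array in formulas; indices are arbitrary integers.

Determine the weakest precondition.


Working backward. After the program, the postcondition 2*j + 8 ≤ 2*buf[w + 2] + 5 ∧ (¬(val - 6 < 1)) must hold; in canonical form it is 2*j ≤ 2*buf[w + 2] - 3 ∧ (¬(val < 7)).
Then branch requires 2*j + 4*pos ≤ 2*buf[w + 2] - 5 ∧ (¬(val < 7)); else branch requires 2*j ≤ 2*buf[w + 2] - 3 ∧ (¬(val < 7)).
Before the if: ((2*w ≠ buf[j + 3] - 18 ∧ acc ≤ -7) → (2*j + 4*pos ≤ 2*buf[w + 2] - 5 ∧ (¬(val < 7)))) ∧ ((¬(2*w ≠ buf[j + 3] - 18 ∧ acc ≤ -7)) → (2*j ≤ 2*buf[w + 2] - 3 ∧ (¬(val < 7))))
Then branch requires ((2*w ≠ store(buf, val + 1, 2*w - 9)[j + 3] - 18 ∧ 2*pos ≤ -3) → (2*j + 4*pos ≤ 2*store(buf, val + 1, 2*w - 9)[w + 2] - 5 ∧ (¬(val < 7)))) ∧ ((¬(2*w ≠ store(buf, val + 1, 2*w - 9)[j + 3] - 18 ∧ 2*pos ≤ -3)) → (2*j ≤ 2*store(buf, val + 1, 2*w - 9)[w + 2] - 3 ∧ (¬(val < 7)))); else branch requires ((2*w ≠ buf[j + 3] - 18 ∧ 2*tab[2] ≤ -1) → (2*j + 4*pos ≤ 2*buf[w + 2] - 5 ∧ (¬(val < 7)))) ∧ ((¬(2*w ≠ buf[j + 3] - 18 ∧ 2*tab[2] ≤ -1)) → (2*j ≤ 2*buf[w + 2] - 3 ∧ (¬(val < 7)))).
Before the if: ((acc ≤ 9 → j > 11) → (((2*w ≠ store(buf, val + 1, 2*w - 9)[j + 3] - 18 ∧ 2*pos ≤ -3) → (2*j + 4*pos ≤ 2*store(buf, val + 1, 2*w - 9)[w + 2] - 5 ∧ (¬(val < 7)))) ∧ ((¬(2*w ≠ store(buf, val + 1, 2*w - 9)[j + 3] - 18 ∧ 2*pos ≤ -3)) → (2*j ≤ 2*store(buf, val + 1, 2*w - 9)[w + 2] - 3 ∧ (¬(val < 7)))))) ∧ ((¬(acc ≤ 9 → j > 11)) → (((2*w ≠ buf[j + 3] - 18 ∧ 2*tab[2] ≤ -1) → (2*j + 4*pos ≤ 2*buf[w + 2] - 5 ∧ (¬(val < 7)))) ∧ ((¬(2*w ≠ buf[j + 3] - 18 ∧ 2*tab[2] ≤ -1)) → (2*j ≤ 2*buf[w + 2] - 3 ∧ (¬(val < 7))))))
Answer: WP = ((acc ≤ 9 → j > 11) → (((2*w ≠ store(buf, val + 1, 2*w - 9)[j + 3] - 18 ∧ 2*pos ≤ -3) → (2*j + 4*pos ≤ 2*store(buf, val + 1, 2*w - 9)[w + 2] - 5 ∧ (¬(val < 7)))) ∧ ((¬(2*w ≠ store(buf, val + 1, 2*w - 9)[j + 3] - 18 ∧ 2*pos ≤ -3)) → (2*j ≤ 2*store(buf, val + 1, 2*w - 9)[w + 2] - 3 ∧ (¬(val < 7)))))) ∧ ((¬(acc ≤ 9 → j > 11)) → (((2*w ≠ buf[j + 3] - 18 ∧ 2*tab[2] ≤ -1) → (2*j + 4*pos ≤ 2*buf[w + 2] - 5 ∧ (¬(val < 7)))) ∧ ((¬(2*w ≠ buf[j + 3] - 18 ∧ 2*tab[2] ≤ -1)) → (2*j ≤ 2*buf[w + 2] - 3 ∧ (¬(val < 7))))))


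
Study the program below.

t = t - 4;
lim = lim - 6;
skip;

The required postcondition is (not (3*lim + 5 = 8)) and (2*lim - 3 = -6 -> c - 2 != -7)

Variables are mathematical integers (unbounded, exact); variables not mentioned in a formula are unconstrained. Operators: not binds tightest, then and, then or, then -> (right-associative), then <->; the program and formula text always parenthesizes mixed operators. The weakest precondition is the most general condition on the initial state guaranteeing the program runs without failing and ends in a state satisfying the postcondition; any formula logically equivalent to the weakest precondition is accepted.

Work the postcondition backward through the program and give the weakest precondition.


Working backward. After the program, the postcondition (not (3*lim + 5 = 8)) and (2*lim - 3 = -6 -> c - 2 != -7) must hold; in canonical form it is (not (3*lim = 3)) and (2*lim = -3 -> c != -5).
Before skip: (not (3*lim = 3)) and (2*lim = -3 -> c != -5)
Before lim := lim - 6: (not (3*lim = 21)) and (2*lim = 9 -> c != -5)
Before t := t - 4: (not (3*lim = 21)) and (2*lim = 9 -> c != -5)
Answer: WP = (not (3*lim = 21)) and (2*lim = 9 -> c != -5)


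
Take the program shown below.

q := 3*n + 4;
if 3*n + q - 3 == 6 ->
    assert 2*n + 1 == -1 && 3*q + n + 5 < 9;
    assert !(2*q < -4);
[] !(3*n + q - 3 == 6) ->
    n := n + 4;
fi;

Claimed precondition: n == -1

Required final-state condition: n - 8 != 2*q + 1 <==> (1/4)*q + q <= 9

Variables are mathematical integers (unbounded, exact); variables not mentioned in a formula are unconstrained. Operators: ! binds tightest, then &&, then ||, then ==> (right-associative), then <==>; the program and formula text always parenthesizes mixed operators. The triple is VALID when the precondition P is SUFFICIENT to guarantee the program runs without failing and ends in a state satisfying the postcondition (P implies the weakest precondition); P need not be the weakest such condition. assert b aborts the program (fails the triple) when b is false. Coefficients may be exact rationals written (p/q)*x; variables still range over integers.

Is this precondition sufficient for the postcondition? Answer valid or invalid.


Working backward. After the program, the postcondition n - 8 != 2*q + 1 <==> (1/4)*q + q <= 9 must hold; in canonical form it is n != 2*q + 9 <==> (5/4)*q <= 9.
Then branch requires 2*n == -2 && n + 3*q < 4 && (!(2*q < -4)) && (n != 2*q + 9 <==> (5/4)*q <= 9); else branch requires n != 2*q + 5 <==> (5/4)*q <= 9.
Before the if: (3*n + q == 9 ==> (2*n == -2 && n + 3*q < 4 && (!(2*q < -4)) && (n != 2*q + 9 <==> (5/4)*q <= 9))) && ((!(3*n + q == 9)) ==> (n != 2*q + 5 <==> (5/4)*q <= 9))
Before q := 3*n + 4: (6*n == 5 ==> (2*n == -2 && 10*n < -8 && (!(6*n < -12)) && (5*n != -17 <==> (15/4)*n <= 4))) && ((!(6*n == 5)) ==> (5*n != -13 <==> (15/4)*n <= 4))
The weakest precondition is (6*n == 5 ==> (2*n == -2 && 10*n < -8 && (!(6*n < -12)) && (5*n != -17 <==> (15/4)*n <= 4))) && ((!(6*n == 5)) ==> (5*n != -13 <==> (15/4)*n <= 4)).
Check whether n == -1 implies it.
Every state satisfying the precondition satisfies the weakest precondition: the implication holds.
Answer: valid


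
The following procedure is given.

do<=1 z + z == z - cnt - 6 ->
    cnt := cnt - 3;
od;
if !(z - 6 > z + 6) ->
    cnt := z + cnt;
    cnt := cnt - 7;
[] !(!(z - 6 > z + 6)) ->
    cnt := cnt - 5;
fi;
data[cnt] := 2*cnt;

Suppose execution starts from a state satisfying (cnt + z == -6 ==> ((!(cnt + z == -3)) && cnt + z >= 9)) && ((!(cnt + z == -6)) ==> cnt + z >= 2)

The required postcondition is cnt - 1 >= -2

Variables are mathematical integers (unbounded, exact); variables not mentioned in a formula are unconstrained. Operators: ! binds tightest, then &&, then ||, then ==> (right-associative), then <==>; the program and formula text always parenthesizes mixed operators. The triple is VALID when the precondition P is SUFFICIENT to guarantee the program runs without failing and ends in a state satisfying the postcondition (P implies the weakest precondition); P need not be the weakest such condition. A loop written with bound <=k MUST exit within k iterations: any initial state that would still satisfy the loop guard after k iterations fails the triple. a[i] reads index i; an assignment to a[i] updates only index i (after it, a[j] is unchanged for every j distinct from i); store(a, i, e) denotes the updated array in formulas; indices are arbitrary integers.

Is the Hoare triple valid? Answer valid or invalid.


Working backward. After the program, the postcondition cnt - 1 >= -2 must hold; in canonical form it is cnt >= -1.
Before data[cnt] := 2*cnt: cnt >= -1
Then branch requires cnt + z >= 6; else branch requires cnt >= 4.
Before the if: cnt + z >= 6
Before the loop (bound <=1), unroll the exhaustion recursion (WP_0 = exit-now case; WP_j = one more guarded iteration, up to j = 1):
  WP_0: (!(cnt + z == -6)) && cnt + z >= 6
  WP_1: (cnt + z == -6 ==> ((!(cnt + z == -3)) && cnt + z >= 9)) && ((!(cnt + z == -6)) ==> cnt + z >= 6)
So before the loop: (cnt + z == -6 ==> ((!(cnt + z == -3)) && cnt + z >= 9)) && ((!(cnt + z == -6)) ==> cnt + z >= 6)
The weakest precondition is (cnt + z == -6 ==> ((!(cnt + z == -3)) && cnt + z >= 9)) && ((!(cnt + z == -6)) ==> cnt + z >= 6).
Check whether (cnt + z == -6 ==> ((!(cnt + z == -3)) && cnt + z >= 9)) && ((!(cnt + z == -6)) ==> cnt + z >= 2) implies it.
Countermodel: at the initial state cnt = 2, z = 0, the precondition holds but the weakest precondition fails.
Answer: invalid
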